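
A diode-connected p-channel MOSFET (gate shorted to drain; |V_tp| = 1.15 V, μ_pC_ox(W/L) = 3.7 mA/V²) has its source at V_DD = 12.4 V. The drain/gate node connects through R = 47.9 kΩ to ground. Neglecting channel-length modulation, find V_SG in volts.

With gate tied to drain, V_SG = V_SD ≥ V_SG − |V_tp|, so the device is in saturation.
KCL at the drain: ½ k_p (V_SG − |V_tp|)² = (V_DD − V_SG)/R.
Let x = V_SG − 1.15. Then 88.6 x² + x − 11.25 = 0, giving x = 0.351 V (positive root), so V_SG = 1.5 V.
I_D = (V_DD − V_SG)/R = (12.4 − 1.5) / 47.9 = 0.228 mA.

V_SG = 1.50 V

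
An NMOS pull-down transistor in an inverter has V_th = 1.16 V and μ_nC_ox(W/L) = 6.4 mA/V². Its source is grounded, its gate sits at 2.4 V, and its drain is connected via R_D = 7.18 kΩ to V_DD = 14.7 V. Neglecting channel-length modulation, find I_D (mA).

I_D = 2.01 mA

V_GS = V_G = 2.4 V, so V_ov = 2.4 − 1.16 = 1.24 V.
Assume saturation: I_D = ½ k_n V_ov² = 0.5 × 6.4 × 1.24² = 4.92 mA, giving V_DS = V_DD − I_D R_D = 14.7 − 4.92 × 7.18 = -20.6 V.
But -20.6 V < V_ov = 1.24 V, so the device is actually in triode.
In triode I_D = k_n[V_ov V_DS − ½ V_DS²] and I_D = (V_DD − V_DS)/R_D. Equating: 23 V_DS² − 57.98 V_DS + 14.7 = 0, giving V_DS = 0.286 V (the root below V_ov).
I_D = (14.7 − 0.286) / 7.18 = 2.01 mA.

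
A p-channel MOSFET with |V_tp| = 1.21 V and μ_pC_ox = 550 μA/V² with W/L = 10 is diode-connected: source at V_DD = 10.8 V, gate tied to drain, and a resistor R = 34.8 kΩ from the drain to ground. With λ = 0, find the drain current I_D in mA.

I_D = 0.267 mA

With gate tied to drain, V_SG = V_SD ≥ V_SG − |V_tp|, so the device is in saturation.
k_p = μ_pC_ox · (W/L) = 5.5 mA/V².
KCL at the drain: ½ k_p (V_SG − |V_tp|)² = (V_DD − V_SG)/R.
Let x = V_SG − 1.21. Then 95.7 x² + x − 9.59 = 0, giving x = 0.311 V (positive root), so V_SG = 1.52 V.
I_D = (V_DD − V_SG)/R = (10.8 − 1.52) / 34.8 = 0.267 mA.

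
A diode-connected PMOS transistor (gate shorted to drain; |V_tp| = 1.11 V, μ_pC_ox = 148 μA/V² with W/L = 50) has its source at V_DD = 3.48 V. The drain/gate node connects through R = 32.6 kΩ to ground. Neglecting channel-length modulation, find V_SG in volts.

V_SG = 1.25 V

With gate tied to drain, V_SG = V_SD ≥ V_SG − |V_tp|, so the device is in saturation.
k_p = μ_pC_ox · (W/L) = 7.4 mA/V².
KCL at the drain: ½ k_p (V_SG − |V_tp|)² = (V_DD − V_SG)/R.
Let x = V_SG − 1.11. Then 121 x² + x − 2.37 = 0, giving x = 0.136 V (positive root), so V_SG = 1.25 V.
I_D = (V_DD − V_SG)/R = (3.48 − 1.25) / 32.6 = 0.0685 mA.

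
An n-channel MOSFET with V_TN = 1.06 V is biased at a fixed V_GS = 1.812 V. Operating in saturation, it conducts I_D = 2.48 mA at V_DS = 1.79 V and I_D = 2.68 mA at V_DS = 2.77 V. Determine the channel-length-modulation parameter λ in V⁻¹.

With V_GS fixed, I_D ∝ (1 + λ V_DS) in saturation, so I_D2/I_D1 = (1 + λ V_DS2)/(1 + λ V_DS1).
2.68/2.48 = 1.081 = (1 + 2.77 λ)/(1 + 1.79 λ).
Solving: λ (I_D1 V_DS2 − I_D2 V_DS1) = I_D2 − I_D1, so λ = (2.68 − 2.48) / (2.48 × 2.77 − 2.68 × 1.79) = 0.2 / 2.07 = 0.0965 V⁻¹.

λ = 0.0965 V⁻¹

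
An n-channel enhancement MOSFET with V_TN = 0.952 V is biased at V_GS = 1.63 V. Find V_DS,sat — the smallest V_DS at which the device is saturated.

The boundary between triode and saturation is V_DS = V_GS − V_TN = V_ov.
V_ov = 1.63 − 0.952 = 0.678 V.

V_DS,sat = 0.678 V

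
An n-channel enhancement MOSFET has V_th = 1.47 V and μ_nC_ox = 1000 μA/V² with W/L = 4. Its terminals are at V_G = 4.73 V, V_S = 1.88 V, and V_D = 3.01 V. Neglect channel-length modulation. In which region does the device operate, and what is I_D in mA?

Triode; I_D = 3.68 mA

V_GS = V_G − V_S = 4.73 − 1.88 = 2.85 V; V_DS = V_D − V_S = 3.01 − 1.88 = 1.13 V.
k_n = μ_nC_ox · (W/L) = 4 mA/V².
V_ov = V_GS − V_th = 2.85 − 1.47 = 1.38 V.
Since V_DS = 1.13 V < V_ov = 1.38 V, the device is in the triode region.
I_D = k_n [V_ov · V_DS − ½ V_DS²] = 4 × [1.38 × 1.13 − 0.5 × 1.13²] = 3.68 mA.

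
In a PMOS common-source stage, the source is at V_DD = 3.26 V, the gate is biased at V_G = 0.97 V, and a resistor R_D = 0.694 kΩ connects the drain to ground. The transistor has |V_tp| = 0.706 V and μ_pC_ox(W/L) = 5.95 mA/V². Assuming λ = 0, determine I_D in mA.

V_SG = V_DD − V_G = 3.26 − 0.97 = 2.29 V, so V_ov = 2.29 − 0.706 = 1.58 V.
Assume saturation: I_D = ½ k_p V_ov² = 0.5 × 5.95 × 1.58² = 7.46 mA, giving V_SD = V_DD − I_D R_D = 3.26 − 7.46 × 0.694 = -1.92 V.
But -1.92 V < V_ov = 1.58 V, so the device is actually in triode.
In triode I_D = k_p[V_ov V_SD − ½ V_SD²] and I_D = (V_DD − V_SD)/R_D. Equating: 2.06 V_SD² − 7.541 V_SD + 3.26 = 0, giving V_SD = 0.501 V (the root below V_ov).
I_D = (3.26 − 0.501) / 0.694 = 3.98 mA.

I_D = 3.98 mA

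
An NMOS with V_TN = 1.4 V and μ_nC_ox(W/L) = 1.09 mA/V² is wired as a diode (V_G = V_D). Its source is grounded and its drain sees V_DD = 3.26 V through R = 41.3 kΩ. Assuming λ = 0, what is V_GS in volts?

V_GS = 1.67 V

With gate tied to drain, V_GS = V_DS ≥ V_GS − V_TN, so the device is in saturation.
KCL at the drain: ½ k_n (V_GS − V_TN)² = (V_DD − V_GS)/R.
Let x = V_GS − 1.4. Then 22.5 x² + x − 1.86 = 0, giving x = 0.266 V (positive root), so V_GS = 1.67 V.
I_D = (V_DD − V_GS)/R = (3.26 − 1.67) / 41.3 = 0.0386 mA.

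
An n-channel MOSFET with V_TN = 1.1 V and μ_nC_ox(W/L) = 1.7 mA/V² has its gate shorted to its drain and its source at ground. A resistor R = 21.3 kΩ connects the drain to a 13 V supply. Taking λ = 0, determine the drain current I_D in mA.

I_D = 0.522 mA

With gate tied to drain, V_GS = V_DS ≥ V_GS − V_TN, so the device is in saturation.
KCL at the drain: ½ k_n (V_GS − V_TN)² = (V_DD − V_GS)/R.
Let x = V_GS − 1.1. Then 18.1 x² + x − 11.9 = 0, giving x = 0.784 V (positive root), so V_GS = 1.88 V.
I_D = (V_DD − V_GS)/R = (13 − 1.88) / 21.3 = 0.522 mA.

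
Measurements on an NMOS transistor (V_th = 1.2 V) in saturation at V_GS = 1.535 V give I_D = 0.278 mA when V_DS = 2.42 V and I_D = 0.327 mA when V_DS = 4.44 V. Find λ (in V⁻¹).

λ = 0.111 V⁻¹

With V_GS fixed, I_D ∝ (1 + λ V_DS) in saturation, so I_D2/I_D1 = (1 + λ V_DS2)/(1 + λ V_DS1).
0.327/0.278 = 1.176 = (1 + 4.44 λ)/(1 + 2.42 λ).
Solving: λ (I_D1 V_DS2 − I_D2 V_DS1) = I_D2 − I_D1, so λ = (0.327 − 0.278) / (0.278 × 4.44 − 0.327 × 2.42) = 0.049 / 0.443 = 0.111 V⁻¹.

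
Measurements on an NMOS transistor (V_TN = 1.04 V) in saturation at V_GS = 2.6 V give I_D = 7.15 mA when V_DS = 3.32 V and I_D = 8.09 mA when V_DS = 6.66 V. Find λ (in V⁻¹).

With V_GS fixed, I_D ∝ (1 + λ V_DS) in saturation, so I_D2/I_D1 = (1 + λ V_DS2)/(1 + λ V_DS1).
8.09/7.15 = 1.131 = (1 + 6.66 λ)/(1 + 3.32 λ).
Solving: λ (I_D1 V_DS2 − I_D2 V_DS1) = I_D2 − I_D1, so λ = (8.09 − 7.15) / (7.15 × 6.66 − 8.09 × 3.32) = 0.94 / 20.8 = 0.0453 V⁻¹.

λ = 0.0453 V⁻¹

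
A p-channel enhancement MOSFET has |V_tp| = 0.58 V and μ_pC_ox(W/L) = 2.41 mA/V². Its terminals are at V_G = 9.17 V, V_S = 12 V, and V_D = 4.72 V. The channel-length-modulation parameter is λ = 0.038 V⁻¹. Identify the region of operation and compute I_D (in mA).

V_SG = V_S − V_G = 12 − 9.17 = 2.83 V; V_SD = V_S − V_D = 12 − 4.72 = 7.28 V.
V_ov = V_SG − |V_tp| = 2.83 − 0.58 = 2.25 V.
Since V_SD = 7.28 V ≥ V_ov = 2.25 V, the device is in saturation.
I_D = ½ k_p V_ov² (1 + λ V_SD) = 0.5 × 2.41 × 2.25² × (1 + 0.038 × 7.28) = 7.79 mA.

Saturation; I_D = 7.79 mA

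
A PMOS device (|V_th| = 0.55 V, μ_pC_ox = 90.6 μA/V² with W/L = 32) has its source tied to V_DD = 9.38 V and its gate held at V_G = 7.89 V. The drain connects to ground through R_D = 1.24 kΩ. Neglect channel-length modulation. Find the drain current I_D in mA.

V_SG = V_DD − V_G = 9.38 − 7.89 = 1.49 V, so V_ov = 1.49 − 0.55 = 0.94 V.
k_p = μ_pC_ox · (W/L) = 2.899 mA/V².
Assume saturation: I_D = ½ k_p V_ov² = 0.5 × 2.899 × 0.94² = 1.28 mA, giving V_SD = V_DD − I_D R_D = 9.38 − 1.28 × 1.24 = 7.79 V.
V_SD = 7.79 V ≥ V_ov = 0.94 V, confirming saturation.

I_D = 1.28 mA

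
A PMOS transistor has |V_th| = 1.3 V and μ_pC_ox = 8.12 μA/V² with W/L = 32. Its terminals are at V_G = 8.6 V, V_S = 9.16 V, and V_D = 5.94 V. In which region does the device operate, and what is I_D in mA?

V_SG = V_S − V_G = 9.16 − 8.6 = 0.56 V; V_SD = V_S − V_D = 9.16 − 5.94 = 3.22 V.
V_SG = 0.56 V < |V_th| = 1.3 V, so the transistor is in cutoff.

Cutoff; I_D = 0 mA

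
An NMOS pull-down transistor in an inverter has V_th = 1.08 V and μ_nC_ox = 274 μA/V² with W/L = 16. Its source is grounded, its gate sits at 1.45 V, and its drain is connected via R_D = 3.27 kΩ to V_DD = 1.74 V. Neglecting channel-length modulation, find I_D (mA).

V_GS = V_G = 1.45 V, so V_ov = 1.45 − 1.08 = 0.37 V.
k_n = μ_nC_ox · (W/L) = 4.384 mA/V².
Assume saturation: I_D = ½ k_n V_ov² = 0.5 × 4.384 × 0.37² = 0.3 mA, giving V_DS = V_DD − I_D R_D = 1.74 − 0.3 × 3.27 = 0.759 V.
V_DS = 0.759 V ≥ V_ov = 0.37 V, confirming saturation.

I_D = 0.300 mA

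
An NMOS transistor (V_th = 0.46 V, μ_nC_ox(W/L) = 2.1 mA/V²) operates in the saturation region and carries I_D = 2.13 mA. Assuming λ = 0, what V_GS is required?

V_GS = 1.88 V

In saturation I_D = ½ k_n (V_GS − V_th)², so V_GS − V_th = √(2 I_D / k_n) = √(2 × 2.13 / 2.1) = 1.42 V.
V_GS = 0.46 + 1.42 = 1.88 V.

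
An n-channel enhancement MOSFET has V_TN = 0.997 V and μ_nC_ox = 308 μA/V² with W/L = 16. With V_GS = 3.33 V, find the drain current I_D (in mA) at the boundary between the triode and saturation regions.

At the boundary V_DS = V_ov = V_GS − V_TN = 3.33 − 0.997 = 2.33 V.
k_n = μ_nC_ox · (W/L) = 4.928 mA/V².
I_D = ½ k_n V_ov² = 0.5 × 4.928 × 2.33² = 13.4 mA.

I_D = 13.4 mA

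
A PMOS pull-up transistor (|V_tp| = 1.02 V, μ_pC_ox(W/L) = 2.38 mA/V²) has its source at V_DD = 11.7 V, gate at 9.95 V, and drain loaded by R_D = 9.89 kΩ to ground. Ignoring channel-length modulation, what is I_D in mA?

V_SG = V_DD − V_G = 11.7 − 9.95 = 1.75 V, so V_ov = 1.75 − 1.02 = 0.73 V.
Assume saturation: I_D = ½ k_p V_ov² = 0.5 × 2.38 × 0.73² = 0.634 mA, giving V_SD = V_DD − I_D R_D = 11.7 − 0.634 × 9.89 = 5.43 V.
V_SD = 5.43 V ≥ V_ov = 0.73 V, confirming saturation.

I_D = 0.634 mA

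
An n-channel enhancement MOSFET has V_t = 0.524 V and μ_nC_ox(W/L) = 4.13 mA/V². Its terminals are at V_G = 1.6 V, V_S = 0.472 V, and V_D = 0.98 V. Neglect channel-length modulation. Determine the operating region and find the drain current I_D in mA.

V_GS = V_G − V_S = 1.6 − 0.472 = 1.13 V; V_DS = V_D − V_S = 0.98 − 0.472 = 0.508 V.
V_ov = V_GS − V_t = 1.13 − 0.524 = 0.604 V.
Since V_DS = 0.508 V < V_ov = 0.604 V, the device is in the triode region.
I_D = k_n [V_ov · V_DS − ½ V_DS²] = 4.13 × [0.604 × 0.508 − 0.5 × 0.508²] = 0.734 mA.

Triode; I_D = 0.734 mA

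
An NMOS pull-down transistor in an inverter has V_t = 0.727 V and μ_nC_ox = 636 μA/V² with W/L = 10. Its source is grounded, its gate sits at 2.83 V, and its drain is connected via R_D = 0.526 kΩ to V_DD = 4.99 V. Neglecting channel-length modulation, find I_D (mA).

V_GS = V_G = 2.83 V, so V_ov = 2.83 − 0.727 = 2.1 V.
k_n = μ_nC_ox · (W/L) = 6.36 mA/V².
Assume saturation: I_D = ½ k_n V_ov² = 0.5 × 6.36 × 2.1² = 14.1 mA, giving V_DS = V_DD − I_D R_D = 4.99 − 14.1 × 0.526 = -2.41 V.
But -2.41 V < V_ov = 2.1 V, so the device is actually in triode.
In triode I_D = k_n[V_ov V_DS − ½ V_DS²] and I_D = (V_DD − V_DS)/R_D. Equating: 1.67 V_DS² − 8.035 V_DS + 4.99 = 0, giving V_DS = 0.733 V (the root below V_ov).
I_D = (4.99 − 0.733) / 0.526 = 8.09 mA.

I_D = 8.09 mA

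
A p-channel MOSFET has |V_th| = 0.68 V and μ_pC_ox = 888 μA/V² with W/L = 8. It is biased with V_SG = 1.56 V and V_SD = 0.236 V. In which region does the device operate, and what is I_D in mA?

Triode; I_D = 1.28 mA

k_p = μ_pC_ox · (W/L) = 7.104 mA/V².
V_ov = V_SG − |V_th| = 1.56 − 0.68 = 0.88 V.
Since V_SD = 0.236 V < V_ov = 0.88 V, the device is in the triode region.
I_D = k_p [V_ov · V_SD − ½ V_SD²] = 7.104 × [0.88 × 0.236 − 0.5 × 0.236²] = 1.28 mA.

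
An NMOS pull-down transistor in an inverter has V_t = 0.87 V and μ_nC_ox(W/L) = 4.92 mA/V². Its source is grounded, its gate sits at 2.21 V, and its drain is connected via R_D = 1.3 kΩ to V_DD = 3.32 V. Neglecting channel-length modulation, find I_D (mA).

I_D = 2.25 mA

V_GS = V_G = 2.21 V, so V_ov = 2.21 − 0.87 = 1.34 V.
Assume saturation: I_D = ½ k_n V_ov² = 0.5 × 4.92 × 1.34² = 4.42 mA, giving V_DS = V_DD − I_D R_D = 3.32 − 4.42 × 1.3 = -2.42 V.
But -2.42 V < V_ov = 1.34 V, so the device is actually in triode.
In triode I_D = k_n[V_ov V_DS − ½ V_DS²] and I_D = (V_DD − V_DS)/R_D. Equating: 3.2 V_DS² − 9.571 V_DS + 3.32 = 0, giving V_DS = 0.4 V (the root below V_ov).
I_D = (3.32 − 0.4) / 1.3 = 2.25 mA.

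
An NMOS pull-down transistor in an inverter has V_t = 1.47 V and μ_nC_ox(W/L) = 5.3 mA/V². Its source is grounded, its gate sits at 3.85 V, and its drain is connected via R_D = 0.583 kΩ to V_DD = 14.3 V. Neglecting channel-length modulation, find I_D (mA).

I_D = 15.0 mA

V_GS = V_G = 3.85 V, so V_ov = 3.85 − 1.47 = 2.38 V.
Assume saturation: I_D = ½ k_n V_ov² = 0.5 × 5.3 × 2.38² = 15 mA, giving V_DS = V_DD − I_D R_D = 14.3 − 15 × 0.583 = 5.55 V.
V_DS = 5.55 V ≥ V_ov = 2.38 V, confirming saturation.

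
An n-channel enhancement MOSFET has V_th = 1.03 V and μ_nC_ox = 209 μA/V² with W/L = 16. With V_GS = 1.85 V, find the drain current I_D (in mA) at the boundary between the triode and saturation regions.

At the boundary V_DS = V_ov = V_GS − V_th = 1.85 − 1.03 = 0.82 V.
k_n = μ_nC_ox · (W/L) = 3.344 mA/V².
I_D = ½ k_n V_ov² = 0.5 × 3.344 × 0.82² = 1.12 mA.

I_D = 1.12 mA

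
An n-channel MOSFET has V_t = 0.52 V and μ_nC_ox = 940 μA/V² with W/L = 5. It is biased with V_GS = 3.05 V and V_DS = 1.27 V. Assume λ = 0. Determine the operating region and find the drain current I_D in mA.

Triode; I_D = 11.3 mA

k_n = μ_nC_ox · (W/L) = 4.7 mA/V².
V_ov = V_GS − V_t = 3.05 − 0.52 = 2.53 V.
Since V_DS = 1.27 V < V_ov = 2.53 V, the device is in the triode region.
I_D = k_n [V_ov · V_DS − ½ V_DS²] = 4.7 × [2.53 × 1.27 − 0.5 × 1.27²] = 11.3 mA.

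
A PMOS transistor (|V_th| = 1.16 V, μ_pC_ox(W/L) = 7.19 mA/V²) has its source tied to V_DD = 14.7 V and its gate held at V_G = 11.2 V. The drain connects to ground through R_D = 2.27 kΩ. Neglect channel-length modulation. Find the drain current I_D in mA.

I_D = 6.30 mA

V_SG = V_DD − V_G = 14.7 − 11.2 = 3.5 V, so V_ov = 3.5 − 1.16 = 2.34 V.
Assume saturation: I_D = ½ k_p V_ov² = 0.5 × 7.19 × 2.34² = 19.7 mA, giving V_SD = V_DD − I_D R_D = 14.7 − 19.7 × 2.27 = -30 V.
But -30 V < V_ov = 2.34 V, so the device is actually in triode.
In triode I_D = k_p[V_ov V_SD − ½ V_SD²] and I_D = (V_DD − V_SD)/R_D. Equating: 8.16 V_SD² − 39.19 V_SD + 14.7 = 0, giving V_SD = 0.41 V (the root below V_ov).
I_D = (14.7 − 0.41) / 2.27 = 6.3 mA.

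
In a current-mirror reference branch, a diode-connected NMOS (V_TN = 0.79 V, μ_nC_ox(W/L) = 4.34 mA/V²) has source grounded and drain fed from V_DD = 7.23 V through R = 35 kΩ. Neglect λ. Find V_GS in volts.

With gate tied to drain, V_GS = V_DS ≥ V_GS − V_TN, so the device is in saturation.
KCL at the drain: ½ k_n (V_GS − V_TN)² = (V_DD − V_GS)/R.
Let x = V_GS − 0.79. Then 76 x² + x − 6.44 = 0, giving x = 0.285 V (positive root), so V_GS = 1.07 V.
I_D = (V_DD − V_GS)/R = (7.23 − 1.07) / 35 = 0.176 mA.

V_GS = 1.07 V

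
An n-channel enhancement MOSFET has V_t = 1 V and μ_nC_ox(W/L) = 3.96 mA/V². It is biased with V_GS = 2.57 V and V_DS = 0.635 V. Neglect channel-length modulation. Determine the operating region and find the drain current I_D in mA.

Triode; I_D = 3.15 mA

V_ov = V_GS − V_t = 2.57 − 1 = 1.57 V.
Since V_DS = 0.635 V < V_ov = 1.57 V, the device is in the triode region.
I_D = k_n [V_ov · V_DS − ½ V_DS²] = 3.96 × [1.57 × 0.635 − 0.5 × 0.635²] = 3.15 mA.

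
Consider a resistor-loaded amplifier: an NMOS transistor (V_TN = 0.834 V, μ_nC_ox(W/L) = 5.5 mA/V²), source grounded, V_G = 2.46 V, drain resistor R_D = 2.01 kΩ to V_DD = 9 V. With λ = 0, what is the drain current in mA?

I_D = 4.19 mA

V_GS = V_G = 2.46 V, so V_ov = 2.46 − 0.834 = 1.63 V.
Assume saturation: I_D = ½ k_n V_ov² = 0.5 × 5.5 × 1.63² = 7.27 mA, giving V_DS = V_DD − I_D R_D = 9 − 7.27 × 2.01 = -5.61 V.
But -5.61 V < V_ov = 1.63 V, so the device is actually in triode.
In triode I_D = k_n[V_ov V_DS − ½ V_DS²] and I_D = (V_DD − V_DS)/R_D. Equating: 5.53 V_DS² − 18.98 V_DS + 9 = 0, giving V_DS = 0.568 V (the root below V_ov).
I_D = (9 − 0.568) / 2.01 = 4.19 mA.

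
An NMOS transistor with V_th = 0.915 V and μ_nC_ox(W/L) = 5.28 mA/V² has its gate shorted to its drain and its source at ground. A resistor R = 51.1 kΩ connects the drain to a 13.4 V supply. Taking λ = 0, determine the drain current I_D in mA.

With gate tied to drain, V_GS = V_DS ≥ V_GS − V_th, so the device is in saturation.
KCL at the drain: ½ k_n (V_GS − V_th)² = (V_DD − V_GS)/R.
Let x = V_GS − 0.915. Then 135 x² + x − 12.48 = 0, giving x = 0.301 V (positive root), so V_GS = 1.22 V.
I_D = (V_DD − V_GS)/R = (13.4 − 1.22) / 51.1 = 0.238 mA.

I_D = 0.238 mA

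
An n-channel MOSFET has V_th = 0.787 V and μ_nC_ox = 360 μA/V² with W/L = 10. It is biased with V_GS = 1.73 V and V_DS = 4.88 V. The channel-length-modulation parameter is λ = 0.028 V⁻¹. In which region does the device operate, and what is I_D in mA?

Saturation; I_D = 1.82 mA

k_n = μ_nC_ox · (W/L) = 3.6 mA/V².
V_ov = V_GS − V_th = 1.73 − 0.787 = 0.943 V.
Since V_DS = 4.88 V ≥ V_ov = 0.943 V, the device is in saturation.
I_D = ½ k_n V_ov² (1 + λ V_DS) = 0.5 × 3.6 × 0.943² × (1 + 0.028 × 4.88) = 1.82 mA.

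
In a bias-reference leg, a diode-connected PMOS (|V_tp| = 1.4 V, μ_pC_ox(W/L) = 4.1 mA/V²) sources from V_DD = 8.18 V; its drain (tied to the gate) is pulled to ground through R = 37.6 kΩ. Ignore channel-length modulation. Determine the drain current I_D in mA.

With gate tied to drain, V_SG = V_SD ≥ V_SG − |V_tp|, so the device is in saturation.
KCL at the drain: ½ k_p (V_SG − |V_tp|)² = (V_DD − V_SG)/R.
Let x = V_SG − 1.4. Then 77.1 x² + x − 6.78 = 0, giving x = 0.29 V (positive root), so V_SG = 1.69 V.
I_D = (V_DD − V_SG)/R = (8.18 − 1.69) / 37.6 = 0.173 mA.

I_D = 0.173 mA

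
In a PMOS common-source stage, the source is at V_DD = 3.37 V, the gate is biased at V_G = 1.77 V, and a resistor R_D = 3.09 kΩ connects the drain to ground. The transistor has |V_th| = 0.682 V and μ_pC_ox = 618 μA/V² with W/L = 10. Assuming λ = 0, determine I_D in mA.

I_D = 1.02 mA

V_SG = V_DD − V_G = 3.37 − 1.77 = 1.6 V, so V_ov = 1.6 − 0.682 = 0.918 V.
k_p = μ_pC_ox · (W/L) = 6.18 mA/V².
Assume saturation: I_D = ½ k_p V_ov² = 0.5 × 6.18 × 0.918² = 2.6 mA, giving V_SD = V_DD − I_D R_D = 3.37 − 2.6 × 3.09 = -4.68 V.
But -4.68 V < V_ov = 0.918 V, so the device is actually in triode.
In triode I_D = k_p[V_ov V_SD − ½ V_SD²] and I_D = (V_DD − V_SD)/R_D. Equating: 9.55 V_SD² − 18.53 V_SD + 3.37 = 0, giving V_SD = 0.203 V (the root below V_ov).
I_D = (3.37 − 0.203) / 3.09 = 1.02 mA.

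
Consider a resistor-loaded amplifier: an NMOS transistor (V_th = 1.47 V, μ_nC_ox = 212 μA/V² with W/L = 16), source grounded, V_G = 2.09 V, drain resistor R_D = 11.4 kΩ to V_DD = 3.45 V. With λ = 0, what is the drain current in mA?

V_GS = V_G = 2.09 V, so V_ov = 2.09 − 1.47 = 0.62 V.
k_n = μ_nC_ox · (W/L) = 3.392 mA/V².
Assume saturation: I_D = ½ k_n V_ov² = 0.5 × 3.392 × 0.62² = 0.652 mA, giving V_DS = V_DD − I_D R_D = 3.45 − 0.652 × 11.4 = -3.98 V.
But -3.98 V < V_ov = 0.62 V, so the device is actually in triode.
In triode I_D = k_n[V_ov V_DS − ½ V_DS²] and I_D = (V_DD − V_DS)/R_D. Equating: 19.3 V_DS² − 24.97 V_DS + 3.45 = 0, giving V_DS = 0.157 V (the root below V_ov).
I_D = (3.45 − 0.157) / 11.4 = 0.289 mA.

I_D = 0.289 mA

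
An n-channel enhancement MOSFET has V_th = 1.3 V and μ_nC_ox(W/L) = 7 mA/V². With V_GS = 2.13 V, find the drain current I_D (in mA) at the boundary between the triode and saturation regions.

I_D = 2.41 mA

At the boundary V_DS = V_ov = V_GS − V_th = 2.13 − 1.3 = 0.83 V.
I_D = ½ k_n V_ov² = 0.5 × 7 × 0.83² = 2.41 mA.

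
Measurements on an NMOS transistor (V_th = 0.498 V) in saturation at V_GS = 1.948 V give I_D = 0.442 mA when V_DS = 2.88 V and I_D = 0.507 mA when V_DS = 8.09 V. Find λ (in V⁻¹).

With V_GS fixed, I_D ∝ (1 + λ V_DS) in saturation, so I_D2/I_D1 = (1 + λ V_DS2)/(1 + λ V_DS1).
0.507/0.442 = 1.147 = (1 + 8.09 λ)/(1 + 2.88 λ).
Solving: λ (I_D1 V_DS2 − I_D2 V_DS1) = I_D2 − I_D1, so λ = (0.507 − 0.442) / (0.442 × 8.09 − 0.507 × 2.88) = 0.065 / 2.12 = 0.0307 V⁻¹.

λ = 0.0307 V⁻¹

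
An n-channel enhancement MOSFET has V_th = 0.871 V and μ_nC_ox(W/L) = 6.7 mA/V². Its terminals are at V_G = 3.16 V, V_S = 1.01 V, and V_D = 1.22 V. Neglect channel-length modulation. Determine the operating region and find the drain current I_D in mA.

V_GS = V_G − V_S = 3.16 − 1.01 = 2.15 V; V_DS = V_D − V_S = 1.22 − 1.01 = 0.21 V.
V_ov = V_GS − V_th = 2.15 − 0.871 = 1.28 V.
Since V_DS = 0.21 V < V_ov = 1.28 V, the device is in the triode region.
I_D = k_n [V_ov · V_DS − ½ V_DS²] = 6.7 × [1.28 × 0.21 − 0.5 × 0.21²] = 1.65 mA.

Triode; I_D = 1.65 mA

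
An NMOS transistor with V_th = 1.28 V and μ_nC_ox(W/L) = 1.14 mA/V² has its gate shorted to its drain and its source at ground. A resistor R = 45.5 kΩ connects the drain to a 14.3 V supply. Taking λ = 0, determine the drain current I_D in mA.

With gate tied to drain, V_GS = V_DS ≥ V_GS − V_th, so the device is in saturation.
KCL at the drain: ½ k_n (V_GS − V_th)² = (V_DD − V_GS)/R.
Let x = V_GS − 1.28. Then 25.9 x² + x − 13.02 = 0, giving x = 0.69 V (positive root), so V_GS = 1.97 V.
I_D = (V_DD − V_GS)/R = (14.3 − 1.97) / 45.5 = 0.271 mA.

I_D = 0.271 mA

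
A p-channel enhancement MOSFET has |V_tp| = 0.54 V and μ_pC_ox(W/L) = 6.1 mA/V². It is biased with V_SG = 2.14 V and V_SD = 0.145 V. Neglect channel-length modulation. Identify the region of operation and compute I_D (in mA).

V_ov = V_SG − |V_tp| = 2.14 − 0.54 = 1.6 V.
Since V_SD = 0.145 V < V_ov = 1.6 V, the device is in the triode region.
I_D = k_p [V_ov · V_SD − ½ V_SD²] = 6.1 × [1.6 × 0.145 − 0.5 × 0.145²] = 1.35 mA.

Triode; I_D = 1.35 mA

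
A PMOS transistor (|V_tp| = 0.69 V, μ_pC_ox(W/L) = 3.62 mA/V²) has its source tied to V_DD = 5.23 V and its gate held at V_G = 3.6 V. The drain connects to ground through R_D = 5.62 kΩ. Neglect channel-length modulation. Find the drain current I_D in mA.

V_SG = V_DD − V_G = 5.23 − 3.6 = 1.63 V, so V_ov = 1.63 − 0.69 = 0.94 V.
Assume saturation: I_D = ½ k_p V_ov² = 0.5 × 3.62 × 0.94² = 1.6 mA, giving V_SD = V_DD − I_D R_D = 5.23 − 1.6 × 5.62 = -3.76 V.
But -3.76 V < V_ov = 0.94 V, so the device is actually in triode.
In triode I_D = k_p[V_ov V_SD − ½ V_SD²] and I_D = (V_DD − V_SD)/R_D. Equating: 10.2 V_SD² − 20.12 V_SD + 5.23 = 0, giving V_SD = 0.308 V (the root below V_ov).
I_D = (5.23 − 0.308) / 5.62 = 0.876 mA.

I_D = 0.876 mA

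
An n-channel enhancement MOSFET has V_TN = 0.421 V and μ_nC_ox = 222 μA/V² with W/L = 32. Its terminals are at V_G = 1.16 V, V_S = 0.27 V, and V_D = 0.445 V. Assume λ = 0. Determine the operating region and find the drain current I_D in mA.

V_GS = V_G − V_S = 1.16 − 0.27 = 0.89 V; V_DS = V_D − V_S = 0.445 − 0.27 = 0.175 V.
k_n = μ_nC_ox · (W/L) = 7.104 mA/V².
V_ov = V_GS − V_TN = 0.89 − 0.421 = 0.469 V.
Since V_DS = 0.175 V < V_ov = 0.469 V, the device is in the triode region.
I_D = k_n [V_ov · V_DS − ½ V_DS²] = 7.104 × [0.469 × 0.175 − 0.5 × 0.175²] = 0.474 mA.

Triode; I_D = 0.474 mA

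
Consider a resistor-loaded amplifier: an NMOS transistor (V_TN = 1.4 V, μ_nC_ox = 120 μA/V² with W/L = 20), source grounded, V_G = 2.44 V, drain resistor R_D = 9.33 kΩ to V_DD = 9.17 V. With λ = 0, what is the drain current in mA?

I_D = 0.931 mA

V_GS = V_G = 2.44 V, so V_ov = 2.44 − 1.4 = 1.04 V.
k_n = μ_nC_ox · (W/L) = 2.4 mA/V².
Assume saturation: I_D = ½ k_n V_ov² = 0.5 × 2.4 × 1.04² = 1.3 mA, giving V_DS = V_DD − I_D R_D = 9.17 − 1.3 × 9.33 = -2.94 V.
But -2.94 V < V_ov = 1.04 V, so the device is actually in triode.
In triode I_D = k_n[V_ov V_DS − ½ V_DS²] and I_D = (V_DD − V_DS)/R_D. Equating: 11.2 V_DS² − 24.29 V_DS + 9.17 = 0, giving V_DS = 0.487 V (the root below V_ov).
I_D = (9.17 − 0.487) / 9.33 = 0.931 mA.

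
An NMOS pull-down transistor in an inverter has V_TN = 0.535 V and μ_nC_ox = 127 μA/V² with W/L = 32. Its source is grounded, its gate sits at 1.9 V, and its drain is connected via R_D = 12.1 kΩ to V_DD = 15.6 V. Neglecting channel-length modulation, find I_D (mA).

I_D = 1.27 mA

V_GS = V_G = 1.9 V, so V_ov = 1.9 − 0.535 = 1.36 V.
k_n = μ_nC_ox · (W/L) = 4.064 mA/V².
Assume saturation: I_D = ½ k_n V_ov² = 0.5 × 4.064 × 1.36² = 3.79 mA, giving V_DS = V_DD − I_D R_D = 15.6 − 3.79 × 12.1 = -30.2 V.
But -30.2 V < V_ov = 1.36 V, so the device is actually in triode.
In triode I_D = k_n[V_ov V_DS − ½ V_DS²] and I_D = (V_DD − V_DS)/R_D. Equating: 24.6 V_DS² − 68.12 V_DS + 15.6 = 0, giving V_DS = 0.252 V (the root below V_ov).
I_D = (15.6 − 0.252) / 12.1 = 1.27 mA.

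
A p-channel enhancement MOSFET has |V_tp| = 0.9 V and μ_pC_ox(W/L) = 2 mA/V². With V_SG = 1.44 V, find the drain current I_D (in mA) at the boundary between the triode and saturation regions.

At the boundary V_SD = V_ov = V_SG − |V_tp| = 1.44 − 0.9 = 0.54 V.
I_D = ½ k_p V_ov² = 0.5 × 2 × 0.54² = 0.292 mA.

I_D = 0.292 mA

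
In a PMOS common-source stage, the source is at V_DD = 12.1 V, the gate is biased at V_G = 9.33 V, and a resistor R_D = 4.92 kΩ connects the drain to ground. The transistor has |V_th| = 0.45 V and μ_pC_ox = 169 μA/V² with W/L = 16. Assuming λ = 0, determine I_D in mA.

I_D = 2.37 mA

V_SG = V_DD − V_G = 12.1 − 9.33 = 2.77 V, so V_ov = 2.77 − 0.45 = 2.32 V.
k_p = μ_pC_ox · (W/L) = 2.704 mA/V².
Assume saturation: I_D = ½ k_p V_ov² = 0.5 × 2.704 × 2.32² = 7.28 mA, giving V_SD = V_DD − I_D R_D = 12.1 − 7.28 × 4.92 = -23.7 V.
But -23.7 V < V_ov = 2.32 V, so the device is actually in triode.
In triode I_D = k_p[V_ov V_SD − ½ V_SD²] and I_D = (V_DD − V_SD)/R_D. Equating: 6.65 V_SD² − 31.86 V_SD + 12.1 = 0, giving V_SD = 0.416 V (the root below V_ov).
I_D = (12.1 − 0.416) / 4.92 = 2.37 mA.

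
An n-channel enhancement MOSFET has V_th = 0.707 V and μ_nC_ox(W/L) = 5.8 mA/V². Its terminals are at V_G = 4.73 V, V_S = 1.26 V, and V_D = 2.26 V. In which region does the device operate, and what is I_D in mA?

Triode; I_D = 13.1 mA

V_GS = V_G − V_S = 4.73 − 1.26 = 3.47 V; V_DS = V_D − V_S = 2.26 − 1.26 = 1 V.
V_ov = V_GS − V_th = 3.47 − 0.707 = 2.76 V.
Since V_DS = 1 V < V_ov = 2.76 V, the device is in the triode region.
I_D = k_n [V_ov · V_DS − ½ V_DS²] = 5.8 × [2.76 × 1 − 0.5 × 1²] = 13.1 mA.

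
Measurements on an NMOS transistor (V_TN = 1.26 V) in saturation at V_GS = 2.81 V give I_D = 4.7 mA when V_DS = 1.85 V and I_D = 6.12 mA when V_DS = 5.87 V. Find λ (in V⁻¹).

λ = 0.0873 V⁻¹

With V_GS fixed, I_D ∝ (1 + λ V_DS) in saturation, so I_D2/I_D1 = (1 + λ V_DS2)/(1 + λ V_DS1).
6.12/4.7 = 1.302 = (1 + 5.87 λ)/(1 + 1.85 λ).
Solving: λ (I_D1 V_DS2 − I_D2 V_DS1) = I_D2 − I_D1, so λ = (6.12 − 4.7) / (4.7 × 5.87 − 6.12 × 1.85) = 1.42 / 16.3 = 0.0873 V⁻¹.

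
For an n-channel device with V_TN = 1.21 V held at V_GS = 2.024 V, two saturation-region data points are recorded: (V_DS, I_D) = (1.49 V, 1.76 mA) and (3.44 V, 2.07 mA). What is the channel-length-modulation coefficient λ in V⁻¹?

λ = 0.104 V⁻¹

With V_GS fixed, I_D ∝ (1 + λ V_DS) in saturation, so I_D2/I_D1 = (1 + λ V_DS2)/(1 + λ V_DS1).
2.07/1.76 = 1.176 = (1 + 3.44 λ)/(1 + 1.49 λ).
Solving: λ (I_D1 V_DS2 − I_D2 V_DS1) = I_D2 − I_D1, so λ = (2.07 − 1.76) / (1.76 × 3.44 − 2.07 × 1.49) = 0.31 / 2.97 = 0.104 V⁻¹.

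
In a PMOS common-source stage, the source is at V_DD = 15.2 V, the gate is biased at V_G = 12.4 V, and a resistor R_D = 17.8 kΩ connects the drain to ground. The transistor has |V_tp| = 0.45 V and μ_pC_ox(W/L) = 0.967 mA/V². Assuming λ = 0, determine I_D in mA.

V_SG = V_DD − V_G = 15.2 − 12.4 = 2.8 V, so V_ov = 2.8 − 0.45 = 2.35 V.
Assume saturation: I_D = ½ k_p V_ov² = 0.5 × 0.967 × 2.35² = 2.67 mA, giving V_SD = V_DD − I_D R_D = 15.2 − 2.67 × 17.8 = -32.3 V.
But -32.3 V < V_ov = 2.35 V, so the device is actually in triode.
In triode I_D = k_p[V_ov V_SD − ½ V_SD²] and I_D = (V_DD − V_SD)/R_D. Equating: 8.61 V_SD² − 41.45 V_SD + 15.2 = 0, giving V_SD = 0.4 V (the root below V_ov).
I_D = (15.2 − 0.4) / 17.8 = 0.831 mA.

I_D = 0.831 mA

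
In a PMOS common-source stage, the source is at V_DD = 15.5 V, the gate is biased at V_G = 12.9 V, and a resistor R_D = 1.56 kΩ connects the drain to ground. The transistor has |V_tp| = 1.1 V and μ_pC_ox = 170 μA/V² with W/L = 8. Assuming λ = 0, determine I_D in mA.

I_D = 1.53 mA

V_SG = V_DD − V_G = 15.5 − 12.9 = 2.6 V, so V_ov = 2.6 − 1.1 = 1.5 V.
k_p = μ_pC_ox · (W/L) = 1.36 mA/V².
Assume saturation: I_D = ½ k_p V_ov² = 0.5 × 1.36 × 1.5² = 1.53 mA, giving V_SD = V_DD − I_D R_D = 15.5 − 1.53 × 1.56 = 13.1 V.
V_SD = 13.1 V ≥ V_ov = 1.5 V, confirming saturation.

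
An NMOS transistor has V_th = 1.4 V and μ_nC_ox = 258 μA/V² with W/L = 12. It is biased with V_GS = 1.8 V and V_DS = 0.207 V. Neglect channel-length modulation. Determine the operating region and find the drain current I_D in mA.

k_n = μ_nC_ox · (W/L) = 3.096 mA/V².
V_ov = V_GS − V_th = 1.8 − 1.4 = 0.4 V.
Since V_DS = 0.207 V < V_ov = 0.4 V, the device is in the triode region.
I_D = k_n [V_ov · V_DS − ½ V_DS²] = 3.096 × [0.4 × 0.207 − 0.5 × 0.207²] = 0.19 mA.

Triode; I_D = 0.190 mA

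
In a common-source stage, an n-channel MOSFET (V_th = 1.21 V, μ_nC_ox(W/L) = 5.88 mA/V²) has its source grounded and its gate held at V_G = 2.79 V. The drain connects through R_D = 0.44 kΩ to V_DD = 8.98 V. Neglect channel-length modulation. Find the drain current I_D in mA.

I_D = 7.34 mA

V_GS = V_G = 2.79 V, so V_ov = 2.79 − 1.21 = 1.58 V.
Assume saturation: I_D = ½ k_n V_ov² = 0.5 × 5.88 × 1.58² = 7.34 mA, giving V_DS = V_DD − I_D R_D = 8.98 − 7.34 × 0.44 = 5.75 V.
V_DS = 5.75 V ≥ V_ov = 1.58 V, confirming saturation.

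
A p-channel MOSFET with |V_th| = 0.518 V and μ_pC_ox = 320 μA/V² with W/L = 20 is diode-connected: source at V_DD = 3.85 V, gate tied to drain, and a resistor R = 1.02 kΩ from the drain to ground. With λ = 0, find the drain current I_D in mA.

I_D = 2.41 mA

With gate tied to drain, V_SG = V_SD ≥ V_SG − |V_th|, so the device is in saturation.
k_p = μ_pC_ox · (W/L) = 6.4 mA/V².
KCL at the drain: ½ k_p (V_SG − |V_th|)² = (V_DD − V_SG)/R.
Let x = V_SG − 0.518. Then 3.26 x² + x − 3.332 = 0, giving x = 0.869 V (positive root), so V_SG = 1.39 V.
I_D = (V_DD − V_SG)/R = (3.85 − 1.39) / 1.02 = 2.41 mA.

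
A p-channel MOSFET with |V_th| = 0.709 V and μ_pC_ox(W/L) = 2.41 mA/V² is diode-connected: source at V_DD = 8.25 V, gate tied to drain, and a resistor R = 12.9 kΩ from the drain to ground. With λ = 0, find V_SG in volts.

V_SG = 1.37 V

With gate tied to drain, V_SG = V_SD ≥ V_SG − |V_th|, so the device is in saturation.
KCL at the drain: ½ k_p (V_SG − |V_th|)² = (V_DD − V_SG)/R.
Let x = V_SG − 0.709. Then 15.5 x² + x − 7.541 = 0, giving x = 0.665 V (positive root), so V_SG = 1.37 V.
I_D = (V_DD − V_SG)/R = (8.25 − 1.37) / 12.9 = 0.533 mA.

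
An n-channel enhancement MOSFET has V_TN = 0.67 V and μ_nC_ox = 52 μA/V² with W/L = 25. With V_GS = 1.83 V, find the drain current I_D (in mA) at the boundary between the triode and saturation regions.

At the boundary V_DS = V_ov = V_GS − V_TN = 1.83 − 0.67 = 1.16 V.
k_n = μ_nC_ox · (W/L) = 1.3 mA/V².
I_D = ½ k_n V_ov² = 0.5 × 1.3 × 1.16² = 0.875 mA.

I_D = 0.875 mA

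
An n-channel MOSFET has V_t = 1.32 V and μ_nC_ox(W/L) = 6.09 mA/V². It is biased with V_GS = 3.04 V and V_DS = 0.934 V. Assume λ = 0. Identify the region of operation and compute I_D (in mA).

Triode; I_D = 7.13 mA

V_ov = V_GS − V_t = 3.04 − 1.32 = 1.72 V.
Since V_DS = 0.934 V < V_ov = 1.72 V, the device is in the triode region.
I_D = k_n [V_ov · V_DS − ½ V_DS²] = 6.09 × [1.72 × 0.934 − 0.5 × 0.934²] = 7.13 mA.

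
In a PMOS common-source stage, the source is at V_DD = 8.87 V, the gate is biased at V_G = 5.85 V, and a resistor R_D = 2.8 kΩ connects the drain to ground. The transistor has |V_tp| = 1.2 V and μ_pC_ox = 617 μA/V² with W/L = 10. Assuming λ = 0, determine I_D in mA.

V_SG = V_DD − V_G = 8.87 − 5.85 = 3.02 V, so V_ov = 3.02 − 1.2 = 1.82 V.
k_p = μ_pC_ox · (W/L) = 6.17 mA/V².
Assume saturation: I_D = ½ k_p V_ov² = 0.5 × 6.17 × 1.82² = 10.2 mA, giving V_SD = V_DD − I_D R_D = 8.87 − 10.2 × 2.8 = -19.7 V.
But -19.7 V < V_ov = 1.82 V, so the device is actually in triode.
In triode I_D = k_p[V_ov V_SD − ½ V_SD²] and I_D = (V_DD − V_SD)/R_D. Equating: 8.64 V_SD² − 32.44 V_SD + 8.87 = 0, giving V_SD = 0.297 V (the root below V_ov).
I_D = (8.87 − 0.297) / 2.8 = 3.06 mA.

I_D = 3.06 mA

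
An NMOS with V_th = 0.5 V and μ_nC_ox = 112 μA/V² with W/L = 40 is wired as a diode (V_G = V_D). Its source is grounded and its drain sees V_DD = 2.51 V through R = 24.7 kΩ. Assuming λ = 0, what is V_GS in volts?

With gate tied to drain, V_GS = V_DS ≥ V_GS − V_th, so the device is in saturation.
k_n = μ_nC_ox · (W/L) = 4.48 mA/V².
KCL at the drain: ½ k_n (V_GS − V_th)² = (V_DD − V_GS)/R.
Let x = V_GS − 0.5. Then 55.3 x² + x − 2.01 = 0, giving x = 0.182 V (positive root), so V_GS = 0.682 V.
I_D = (V_DD − V_GS)/R = (2.51 − 0.682) / 24.7 = 0.074 mA.

V_GS = 0.682 V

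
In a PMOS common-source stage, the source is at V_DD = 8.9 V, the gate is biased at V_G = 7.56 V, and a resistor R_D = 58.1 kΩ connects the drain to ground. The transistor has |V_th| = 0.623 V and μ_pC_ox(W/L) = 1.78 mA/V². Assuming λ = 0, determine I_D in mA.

I_D = 0.151 mA

V_SG = V_DD − V_G = 8.9 − 7.56 = 1.34 V, so V_ov = 1.34 − 0.623 = 0.717 V.
Assume saturation: I_D = ½ k_p V_ov² = 0.5 × 1.78 × 0.717² = 0.458 mA, giving V_SD = V_DD − I_D R_D = 8.9 − 0.458 × 58.1 = -17.7 V.
But -17.7 V < V_ov = 0.717 V, so the device is actually in triode.
In triode I_D = k_p[V_ov V_SD − ½ V_SD²] and I_D = (V_DD − V_SD)/R_D. Equating: 51.7 V_SD² − 75.15 V_SD + 8.9 = 0, giving V_SD = 0.13 V (the root below V_ov).
I_D = (8.9 − 0.13) / 58.1 = 0.151 mA.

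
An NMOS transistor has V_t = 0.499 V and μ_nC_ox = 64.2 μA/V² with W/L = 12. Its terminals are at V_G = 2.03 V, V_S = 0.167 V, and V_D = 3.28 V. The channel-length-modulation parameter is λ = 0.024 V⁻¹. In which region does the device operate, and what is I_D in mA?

V_GS = V_G − V_S = 2.03 − 0.167 = 1.86 V; V_DS = V_D − V_S = 3.28 − 0.167 = 3.11 V.
k_n = μ_nC_ox · (W/L) = 0.7704 mA/V².
V_ov = V_GS − V_t = 1.86 − 0.499 = 1.36 V.
Since V_DS = 3.11 V ≥ V_ov = 1.36 V, the device is in saturation.
I_D = ½ k_n V_ov² (1 + λ V_DS) = 0.5 × 0.7704 × 1.36² × (1 + 0.024 × 3.11) = 0.77 mA.

Saturation; I_D = 0.770 mA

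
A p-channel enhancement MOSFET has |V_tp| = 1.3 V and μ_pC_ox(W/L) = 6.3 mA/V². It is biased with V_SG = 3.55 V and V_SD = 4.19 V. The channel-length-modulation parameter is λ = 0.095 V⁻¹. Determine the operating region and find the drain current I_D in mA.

V_ov = V_SG − |V_tp| = 3.55 − 1.3 = 2.25 V.
Since V_SD = 4.19 V ≥ V_ov = 2.25 V, the device is in saturation.
I_D = ½ k_p V_ov² (1 + λ V_SD) = 0.5 × 6.3 × 2.25² × (1 + 0.095 × 4.19) = 22.3 mA.

Saturation; I_D = 22.3 mA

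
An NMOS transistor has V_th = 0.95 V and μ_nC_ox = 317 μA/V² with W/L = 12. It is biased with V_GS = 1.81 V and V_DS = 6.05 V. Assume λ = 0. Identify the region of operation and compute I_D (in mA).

k_n = μ_nC_ox · (W/L) = 3.804 mA/V².
V_ov = V_GS − V_th = 1.81 − 0.95 = 0.86 V.
Since V_DS = 6.05 V ≥ V_ov = 0.86 V, the device is in saturation.
I_D = ½ k_n V_ov² = 0.5 × 3.804 × 0.86² = 1.41 mA.

Saturation; I_D = 1.41 mA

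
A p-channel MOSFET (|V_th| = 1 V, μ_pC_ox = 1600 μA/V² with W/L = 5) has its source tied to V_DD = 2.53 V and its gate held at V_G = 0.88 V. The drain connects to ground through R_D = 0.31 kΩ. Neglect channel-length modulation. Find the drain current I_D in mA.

V_SG = V_DD − V_G = 2.53 − 0.88 = 1.65 V, so V_ov = 1.65 − 1 = 0.65 V.
k_p = μ_pC_ox · (W/L) = 8 mA/V².
Assume saturation: I_D = ½ k_p V_ov² = 0.5 × 8 × 0.65² = 1.69 mA, giving V_SD = V_DD − I_D R_D = 2.53 − 1.69 × 0.31 = 2.01 V.
V_SD = 2.01 V ≥ V_ov = 0.65 V, confirming saturation.

I_D = 1.69 mA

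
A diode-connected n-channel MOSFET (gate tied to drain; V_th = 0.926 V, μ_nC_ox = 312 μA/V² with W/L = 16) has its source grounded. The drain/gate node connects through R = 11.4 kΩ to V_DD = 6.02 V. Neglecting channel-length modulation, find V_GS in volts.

V_GS = 1.33 V

With gate tied to drain, V_GS = V_DS ≥ V_GS − V_th, so the device is in saturation.
k_n = μ_nC_ox · (W/L) = 4.992 mA/V².
KCL at the drain: ½ k_n (V_GS − V_th)² = (V_DD − V_GS)/R.
Let x = V_GS − 0.926. Then 28.5 x² + x − 5.094 = 0, giving x = 0.406 V (positive root), so V_GS = 1.33 V.
I_D = (V_DD − V_GS)/R = (6.02 − 1.33) / 11.4 = 0.411 mA.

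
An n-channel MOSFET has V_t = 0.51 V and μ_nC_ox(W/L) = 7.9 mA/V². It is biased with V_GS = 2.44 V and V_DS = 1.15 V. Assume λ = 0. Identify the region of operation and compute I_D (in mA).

V_ov = V_GS − V_t = 2.44 − 0.51 = 1.93 V.
Since V_DS = 1.15 V < V_ov = 1.93 V, the device is in the triode region.
I_D = k_n [V_ov · V_DS − ½ V_DS²] = 7.9 × [1.93 × 1.15 − 0.5 × 1.15²] = 12.3 mA.

Triode; I_D = 12.3 mA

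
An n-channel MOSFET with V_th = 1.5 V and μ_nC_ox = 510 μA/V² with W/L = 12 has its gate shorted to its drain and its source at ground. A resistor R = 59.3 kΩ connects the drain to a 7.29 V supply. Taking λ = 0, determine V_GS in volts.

With gate tied to drain, V_GS = V_DS ≥ V_GS − V_th, so the device is in saturation.
k_n = μ_nC_ox · (W/L) = 6.12 mA/V².
KCL at the drain: ½ k_n (V_GS − V_th)² = (V_DD − V_GS)/R.
Let x = V_GS − 1.5. Then 181 x² + x − 5.79 = 0, giving x = 0.176 V (positive root), so V_GS = 1.68 V.
I_D = (V_DD − V_GS)/R = (7.29 − 1.68) / 59.3 = 0.0947 mA.

V_GS = 1.68 V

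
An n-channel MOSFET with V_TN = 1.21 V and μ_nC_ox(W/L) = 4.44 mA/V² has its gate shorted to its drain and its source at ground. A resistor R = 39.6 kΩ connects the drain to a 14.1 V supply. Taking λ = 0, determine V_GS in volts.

V_GS = 1.59 V

With gate tied to drain, V_GS = V_DS ≥ V_GS − V_TN, so the device is in saturation.
KCL at the drain: ½ k_n (V_GS − V_TN)² = (V_DD − V_GS)/R.
Let x = V_GS − 1.21. Then 87.9 x² + x − 12.89 = 0, giving x = 0.377 V (positive root), so V_GS = 1.59 V.
I_D = (V_DD − V_GS)/R = (14.1 − 1.59) / 39.6 = 0.316 mA.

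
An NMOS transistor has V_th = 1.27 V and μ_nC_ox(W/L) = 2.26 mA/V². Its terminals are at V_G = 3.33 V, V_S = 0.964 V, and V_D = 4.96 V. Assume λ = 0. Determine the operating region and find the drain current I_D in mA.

Saturation; I_D = 1.36 mA

V_GS = V_G − V_S = 3.33 − 0.964 = 2.37 V; V_DS = V_D − V_S = 4.96 − 0.964 = 4 V.
V_ov = V_GS − V_th = 2.37 − 1.27 = 1.1 V.
Since V_DS = 4 V ≥ V_ov = 1.1 V, the device is in saturation.
I_D = ½ k_n V_ov² = 0.5 × 2.26 × 1.1² = 1.36 mA.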